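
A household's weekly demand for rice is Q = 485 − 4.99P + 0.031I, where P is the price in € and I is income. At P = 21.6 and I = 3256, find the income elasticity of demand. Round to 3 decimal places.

0.211

At P = 21.6, I = 3256: Q = 478.152.
Holding P constant, ∂Q/∂I = 0.031.
η_I = (∂Q/∂I)·(I/Q) = 0.031 × (3256/478.152) = 0.211.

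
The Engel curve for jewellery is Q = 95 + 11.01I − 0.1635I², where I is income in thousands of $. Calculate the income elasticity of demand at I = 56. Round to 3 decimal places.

At I = 56: Q = 198.8240.
dQ/dI = 11.01 − 0.327I = -7.30200.
η = (dQ/dI)·(I/Q) = -7.30200 × (56/198.8240) = -2.057.

-2.057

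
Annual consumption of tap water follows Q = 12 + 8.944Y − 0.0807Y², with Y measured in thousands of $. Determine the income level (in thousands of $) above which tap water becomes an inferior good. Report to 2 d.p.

dQ/dY = 8.944 − 0.1614Y.
The good is inferior where dQ/dY < 0. Setting dQ/dY = 0 gives Y = 8.944 / 0.1614 = 55.42.

55.42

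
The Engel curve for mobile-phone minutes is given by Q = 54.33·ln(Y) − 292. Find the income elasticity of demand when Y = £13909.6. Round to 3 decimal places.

0.240

At Y = 13909.6: Q = 226.326.
dQ/dY = 54.33/Y = 0.00390594 at this income.
η = (dQ/dY)·(Y/Q) = 0.00390594 × (13909.6/226.326) = 0.240.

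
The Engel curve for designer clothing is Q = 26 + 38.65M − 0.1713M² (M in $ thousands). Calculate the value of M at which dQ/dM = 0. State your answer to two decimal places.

112.81

dQ/dM = 38.65 − 0.3426M.
The good is inferior where dQ/dM < 0. Setting dQ/dM = 0 gives M = 38.65 / 0.3426 = 112.81.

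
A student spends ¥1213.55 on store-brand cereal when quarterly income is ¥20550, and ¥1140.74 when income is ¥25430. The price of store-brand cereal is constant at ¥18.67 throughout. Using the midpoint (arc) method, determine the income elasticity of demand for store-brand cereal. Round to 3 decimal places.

-0.291

With a constant price, Q₁ = 1213.55/18.67 = 65.000 and Q₂ = 1140.74/18.67 = 61.100 (equivalently, work directly with expenditure since P cancels).
Midpoint %ΔQ = (1140.74 − 1213.55)/1177.15 = -0.06185; midpoint %ΔI = (25430 − 20550)/22990 = 0.21227.
η = -0.06185 / 0.21227 = -0.291.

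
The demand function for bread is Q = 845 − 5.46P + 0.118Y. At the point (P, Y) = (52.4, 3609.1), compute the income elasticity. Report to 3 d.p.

0.432

At P = 52.4, Y = 3609.1: Q = 984.770.
Holding P constant, ∂Q/∂Y = 0.118.
η_Y = (∂Q/∂Y)·(Y/Q) = 0.118 × (3609.1/984.770) = 0.432.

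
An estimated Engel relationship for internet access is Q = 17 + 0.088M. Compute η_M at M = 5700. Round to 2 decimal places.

0.97

At M = 5700: Q = 518.600.
dQ/dM = 0.088.
η = (dQ/dM)·(M/Q) = 0.088 × (5700/518.600) = 0.97.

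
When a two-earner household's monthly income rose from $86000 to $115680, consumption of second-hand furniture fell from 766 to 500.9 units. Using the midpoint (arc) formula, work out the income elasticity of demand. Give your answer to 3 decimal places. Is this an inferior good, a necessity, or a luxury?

ΔQ = 500.9 − 766 = -265.1; midpoint Q̄ = (766 + 500.9)/2 = 633.45.
ΔI = 115680 − 86000 = 29680; midpoint Ī = (86000 + 115680)/2 = 100840.
η = (ΔQ/Q̄) ÷ (ΔI/Ī) = (-265.1/633.45) ÷ (29680/100840) = -1.422.
η < 0 ⇒ inferior good.

-1.422 (inferior good)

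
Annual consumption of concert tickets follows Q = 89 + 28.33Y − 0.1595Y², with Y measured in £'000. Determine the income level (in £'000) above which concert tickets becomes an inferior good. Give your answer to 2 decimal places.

88.81

dQ/dY = 28.33 − 0.319Y.
The good is inferior where dQ/dY < 0. Setting dQ/dY = 0 gives Y = 28.33 / 0.319 = 88.81.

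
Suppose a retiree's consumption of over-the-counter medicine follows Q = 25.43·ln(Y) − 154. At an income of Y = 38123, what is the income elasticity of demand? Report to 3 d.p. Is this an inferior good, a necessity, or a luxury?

At Y = 38123: Q = 114.250.
dQ/dY = 25.43/Y = 0.000667051 at this income.
η = (dQ/dY)·(Y/Q) = 0.000667051 × (38123/114.250) = 0.223.
Since 0 < η < 1, the good is a necessity.

0.223 (necessity)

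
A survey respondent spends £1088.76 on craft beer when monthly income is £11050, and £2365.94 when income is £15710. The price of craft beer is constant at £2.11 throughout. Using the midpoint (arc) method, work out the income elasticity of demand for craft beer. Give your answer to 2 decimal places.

With a constant price, Q₁ = 1088.76/2.11 = 516.000 and Q₂ = 2365.94/2.11 = 1121.299 (equivalently, work directly with expenditure since P cancels).
Midpoint %ΔQ = (2365.94 − 1088.76)/1727.35 = 0.73939; midpoint %ΔI = (15710 − 11050)/13380 = 0.34828.
η = 0.73939 / 0.34828 = 2.12.

2.12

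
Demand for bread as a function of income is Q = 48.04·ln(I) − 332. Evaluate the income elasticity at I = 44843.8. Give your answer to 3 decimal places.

At I = 44843.8: Q = 182.554.
dQ/dI = 48.04/I = 0.00107127 at this income.
η = (dQ/dI)·(I/Q) = 0.00107127 × (44843.8/182.554) = 0.263.

0.263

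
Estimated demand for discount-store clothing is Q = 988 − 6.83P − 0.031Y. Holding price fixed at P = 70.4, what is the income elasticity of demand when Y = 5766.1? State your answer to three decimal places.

At P = 70.4, Y = 5766.1: Q = 328.419.
Holding P constant, ∂Q/∂Y = −0.031.
η_Y = (∂Q/∂Y)·(Y/Q) = -0.031 × (5766.1/328.419) = -0.544.

-0.544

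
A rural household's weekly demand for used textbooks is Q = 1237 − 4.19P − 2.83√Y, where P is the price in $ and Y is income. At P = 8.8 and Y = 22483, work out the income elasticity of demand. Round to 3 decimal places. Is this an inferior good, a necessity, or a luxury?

At P = 8.8, Y = 22483: Q = 775.788.
Holding P constant, ∂Q/∂Y = -2.83/(2√Y) = -0.0094369.
η_Y = (∂Q/∂Y)·(Y/Q) = -0.0094369 × (22483/775.788) = -0.273.
Since η < 0, this is an inferior good.

-0.273 (inferior good)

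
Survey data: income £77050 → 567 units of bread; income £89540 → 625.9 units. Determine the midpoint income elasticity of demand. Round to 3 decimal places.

ΔQ = 625.9 − 567 = 58.9; midpoint Q̄ = (567 + 625.9)/2 = 596.45.
ΔI = 89540 − 77050 = 12490; midpoint Ī = (77050 + 89540)/2 = 83295.
η = (ΔQ/Q̄) ÷ (ΔI/Ī) = (58.9/596.45) ÷ (12490/83295) = 0.659.

0.659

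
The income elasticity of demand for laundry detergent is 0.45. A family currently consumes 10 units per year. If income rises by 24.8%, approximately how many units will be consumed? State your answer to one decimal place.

11.1

%ΔQ ≈ η × %ΔI = 0.45 × 24.8% = 11.16%.
New Q ≈ 10 × (1 + 0.1116) = 11.1.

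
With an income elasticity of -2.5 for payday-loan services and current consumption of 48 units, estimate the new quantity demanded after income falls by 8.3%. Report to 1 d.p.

58.0

%ΔQ ≈ η × %ΔI = -2.5 × (-8.3%) = 20.75%.
New Q ≈ 48 × (1 + 0.2075) = 58.0.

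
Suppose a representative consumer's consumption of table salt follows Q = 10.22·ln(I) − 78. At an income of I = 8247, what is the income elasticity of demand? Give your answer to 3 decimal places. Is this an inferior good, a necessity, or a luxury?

0.722 (necessity)

At I = 8247: Q = 14.160.
dQ/dI = 10.22/I = 0.00123924 at this income.
η = (dQ/dI)·(I/Q) = 0.00123924 × (8247/14.160) = 0.722.
Since 0 < η < 1, the good is a necessity.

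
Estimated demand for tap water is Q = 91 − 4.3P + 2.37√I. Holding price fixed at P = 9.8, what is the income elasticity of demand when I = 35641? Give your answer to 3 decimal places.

0.451

At P = 9.8, I = 35641: Q = 496.288.
Holding P constant, ∂Q/∂I = 2.37/(2√I) = 0.00627687.
η_I = (∂Q/∂I)·(I/Q) = 0.00627687 × (35641/496.288) = 0.451.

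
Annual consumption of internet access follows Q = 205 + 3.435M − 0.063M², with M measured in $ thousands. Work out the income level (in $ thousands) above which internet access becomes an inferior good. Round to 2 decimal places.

27.26

dQ/dM = 3.435 − 0.126M.
The good is inferior where dQ/dM < 0. Setting dQ/dM = 0 gives M = 3.435 / 0.126 = 27.26.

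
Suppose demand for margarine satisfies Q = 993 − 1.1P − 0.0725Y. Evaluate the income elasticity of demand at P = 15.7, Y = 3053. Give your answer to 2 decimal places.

At P = 15.7, Y = 3053: Q = 754.388.
Holding P constant, ∂Q/∂Y = −0.0725.
η_Y = (∂Q/∂Y)·(Y/Q) = -0.0725 × (3053/754.388) = -0.29.

-0.29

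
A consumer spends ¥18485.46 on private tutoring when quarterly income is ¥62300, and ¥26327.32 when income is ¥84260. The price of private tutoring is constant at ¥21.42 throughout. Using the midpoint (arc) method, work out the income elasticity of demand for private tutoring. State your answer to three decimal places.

1.168

With a constant price, Q₁ = 18485.46/21.42 = 863.000 and Q₂ = 26327.32/21.42 = 1229.100 (equivalently, work directly with expenditure since P cancels).
Midpoint %ΔQ = (26327.32 − 18485.46)/22406.39 = 0.34998; midpoint %ΔI = (84260 − 62300)/73280 = 0.29967.
η = 0.34998 / 0.29967 = 1.168.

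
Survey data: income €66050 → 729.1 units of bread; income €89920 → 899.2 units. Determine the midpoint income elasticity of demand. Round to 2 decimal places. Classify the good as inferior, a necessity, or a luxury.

ΔQ = 899.2 − 729.1 = 170.1; midpoint Q̄ = (729.1 + 899.2)/2 = 814.15.
ΔI = 89920 − 66050 = 23870; midpoint Ī = (66050 + 89920)/2 = 77985.
η = (ΔQ/Q̄) ÷ (ΔI/Ī) = (170.1/814.15) ÷ (23870/77985) = 0.68.
0 < η < 1 ⇒ necessity.

0.68 (necessity)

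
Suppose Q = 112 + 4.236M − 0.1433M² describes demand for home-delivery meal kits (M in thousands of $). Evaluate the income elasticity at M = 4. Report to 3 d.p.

At M = 4: Q = 126.6512.
dQ/dM = 4.236 − 0.2866M = 3.08960.
η = (dQ/dM)·(M/Q) = 3.08960 × (4/126.6512) = 0.098.

0.098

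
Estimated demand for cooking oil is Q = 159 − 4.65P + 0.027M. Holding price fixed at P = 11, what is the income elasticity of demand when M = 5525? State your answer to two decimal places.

At P = 11, M = 5525: Q = 257.025.
Holding P constant, ∂Q/∂M = 0.027.
η_M = (∂Q/∂M)·(M/Q) = 0.027 × (5525/257.025) = 0.58.

0.58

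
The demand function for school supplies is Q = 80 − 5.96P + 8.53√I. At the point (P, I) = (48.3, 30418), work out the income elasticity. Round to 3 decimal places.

At P = 48.3, I = 30418: Q = 1279.829.
Holding P constant, ∂Q/∂I = 8.53/(2√I) = 0.0244542.
η_I = (∂Q/∂I)·(I/Q) = 0.0244542 × (30418/1279.829) = 0.581.

0.581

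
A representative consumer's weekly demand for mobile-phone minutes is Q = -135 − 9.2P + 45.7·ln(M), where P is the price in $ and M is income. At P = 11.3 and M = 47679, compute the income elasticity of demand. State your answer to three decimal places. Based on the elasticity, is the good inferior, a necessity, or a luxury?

0.180 (necessity)

At P = 11.3, M = 47679: Q = 253.332.
Holding P constant, ∂Q/∂M = 45.7/M = 0.000958493.
η_M = (∂Q/∂M)·(M/Q) = 0.000958493 × (47679/253.332) = 0.180.
Since 0 < η < 1, this is a necessity.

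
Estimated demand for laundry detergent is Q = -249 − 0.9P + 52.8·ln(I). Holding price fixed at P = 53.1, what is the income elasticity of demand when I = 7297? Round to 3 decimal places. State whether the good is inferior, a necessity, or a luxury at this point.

0.305 (necessity)

At P = 53.1, I = 7297: Q = 172.878.
Holding P constant, ∂Q/∂I = 52.8/I = 0.00723585.
η_I = (∂Q/∂I)·(I/Q) = 0.00723585 × (7297/172.878) = 0.305.
Since 0 < η < 1, this is a necessity.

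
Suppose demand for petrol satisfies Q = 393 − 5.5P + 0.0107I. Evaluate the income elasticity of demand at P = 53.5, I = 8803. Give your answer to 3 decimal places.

At P = 53.5, I = 8803: Q = 192.942.
Holding P constant, ∂Q/∂I = 0.0107.
η_I = (∂Q/∂I)·(I/Q) = 0.0107 × (8803/192.942) = 0.488.

0.488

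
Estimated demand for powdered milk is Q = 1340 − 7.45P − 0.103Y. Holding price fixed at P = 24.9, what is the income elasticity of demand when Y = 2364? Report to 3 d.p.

-0.267

At P = 24.9, Y = 2364: Q = 911.003.
Holding P constant, ∂Q/∂Y = −0.103.
η_Y = (∂Q/∂Y)·(Y/Q) = -0.103 × (2364/911.003) = -0.267.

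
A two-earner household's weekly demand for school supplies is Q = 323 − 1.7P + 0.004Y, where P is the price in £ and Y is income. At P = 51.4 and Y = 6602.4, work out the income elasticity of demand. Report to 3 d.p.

At P = 51.4, Y = 6602.4: Q = 262.030.
Holding P constant, ∂Q/∂Y = 0.004.
η_Y = (∂Q/∂Y)·(Y/Q) = 0.004 × (6602.4/262.030) = 0.101.

0.101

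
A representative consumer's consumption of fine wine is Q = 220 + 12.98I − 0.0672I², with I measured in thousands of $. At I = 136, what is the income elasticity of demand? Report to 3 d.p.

At I = 136: Q = 742.3488.
dQ/dI = 12.98 − 0.1344I = -5.29840.
η = (dQ/dI)·(I/Q) = -5.29840 × (136/742.3488) = -0.971.

-0.971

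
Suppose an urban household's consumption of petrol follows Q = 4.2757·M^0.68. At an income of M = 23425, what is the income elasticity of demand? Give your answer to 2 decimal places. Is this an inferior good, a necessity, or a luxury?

0.68 (necessity)

For Q = A·M^β the income elasticity is constant and equal to β.
Here β = 0.68, so η = 0.68.
Since 0 < η < 1, the good is a necessity.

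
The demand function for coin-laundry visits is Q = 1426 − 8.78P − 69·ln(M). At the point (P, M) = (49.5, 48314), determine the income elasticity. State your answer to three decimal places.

-0.279

At P = 49.5, M = 48314: Q = 247.192.
Holding P constant, ∂Q/∂M = -69/M = -0.00142816.
η_M = (∂Q/∂M)·(M/Q) = -0.00142816 × (48314/247.192) = -0.279.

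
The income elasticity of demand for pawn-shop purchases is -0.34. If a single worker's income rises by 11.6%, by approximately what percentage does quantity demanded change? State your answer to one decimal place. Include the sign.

-3.9%

%ΔQ ≈ η × %ΔI = -0.34 × 11.6% = -3.9%.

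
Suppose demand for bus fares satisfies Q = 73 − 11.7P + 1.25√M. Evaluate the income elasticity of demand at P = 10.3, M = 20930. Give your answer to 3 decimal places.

At P = 10.3, M = 20930: Q = 133.330.
Holding P constant, ∂Q/∂M = 1.25/(2√M) = 0.00432012.
η_M = (∂Q/∂M)·(M/Q) = 0.00432012 × (20930/133.330) = 0.678.

0.678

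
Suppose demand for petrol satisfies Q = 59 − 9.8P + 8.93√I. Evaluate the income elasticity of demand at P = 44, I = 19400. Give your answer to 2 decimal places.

0.71

At P = 44, I = 19400: Q = 871.605.
Holding P constant, ∂Q/∂I = 8.93/(2√I) = 0.0320568.
η_I = (∂Q/∂I)·(I/Q) = 0.0320568 × (19400/871.605) = 0.71.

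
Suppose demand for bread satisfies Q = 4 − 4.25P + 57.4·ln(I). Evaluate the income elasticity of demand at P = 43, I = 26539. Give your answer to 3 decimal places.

At P = 43, I = 26539: Q = 405.948.
Holding P constant, ∂Q/∂I = 57.4/I = 0.00216285.
η_I = (∂Q/∂I)·(I/Q) = 0.00216285 × (26539/405.948) = 0.141.

0.141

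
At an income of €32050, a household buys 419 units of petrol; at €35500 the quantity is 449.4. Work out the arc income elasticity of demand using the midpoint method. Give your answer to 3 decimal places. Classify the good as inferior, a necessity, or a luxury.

0.685 (necessity)

ΔQ = 449.4 − 419 = 30.4; midpoint Q̄ = (419 + 449.4)/2 = 434.2.
ΔI = 35500 − 32050 = 3450; midpoint Ī = (32050 + 35500)/2 = 33775.
η = (ΔQ/Q̄) ÷ (ΔI/Ī) = (30.4/434.2) ÷ (3450/33775) = 0.685.
0 < η < 1 ⇒ necessity.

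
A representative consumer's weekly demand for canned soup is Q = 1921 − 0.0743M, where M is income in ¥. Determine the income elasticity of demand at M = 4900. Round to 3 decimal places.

At M = 4900: Q = 1556.930.
dQ/dM = −0.0743.
η = (dQ/dM)·(M/Q) = -0.0743 × (4900/1556.930) = -0.234.

-0.234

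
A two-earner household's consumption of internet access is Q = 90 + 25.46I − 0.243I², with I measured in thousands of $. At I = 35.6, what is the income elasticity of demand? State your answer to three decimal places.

At I = 35.6: Q = 688.4075.
dQ/dI = 25.46 − 0.486I = 8.15840.
η = (dQ/dI)·(I/Q) = 8.15840 × (35.6/688.4075) = 0.422.

0.422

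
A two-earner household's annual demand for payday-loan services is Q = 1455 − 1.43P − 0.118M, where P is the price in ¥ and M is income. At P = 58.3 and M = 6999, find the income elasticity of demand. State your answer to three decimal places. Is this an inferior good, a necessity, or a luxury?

-1.513 (inferior good)

At P = 58.3, M = 6999: Q = 545.749.
Holding P constant, ∂Q/∂M = −0.118.
η_M = (∂Q/∂M)·(M/Q) = -0.118 × (6999/545.749) = -1.513.
Since η < 0, this is an inferior good.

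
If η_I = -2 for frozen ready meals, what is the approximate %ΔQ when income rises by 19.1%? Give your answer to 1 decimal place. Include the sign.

-38.2%

%ΔQ ≈ η × %ΔI = -2 × 19.1% = -38.2%.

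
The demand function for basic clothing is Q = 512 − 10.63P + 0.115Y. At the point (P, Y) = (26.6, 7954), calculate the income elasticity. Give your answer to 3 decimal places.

0.800

At P = 26.6, Y = 7954: Q = 1143.952.
Holding P constant, ∂Q/∂Y = 0.115.
η_Y = (∂Q/∂Y)·(Y/Q) = 0.115 × (7954/1143.952) = 0.800.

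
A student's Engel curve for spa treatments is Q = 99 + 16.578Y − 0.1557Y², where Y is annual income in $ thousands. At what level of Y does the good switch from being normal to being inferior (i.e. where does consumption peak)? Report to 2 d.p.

dQ/dY = 16.578 − 0.3114Y.
The good is inferior where dQ/dY < 0. Setting dQ/dY = 0 gives Y = 16.578 / 0.3114 = 53.24.

53.24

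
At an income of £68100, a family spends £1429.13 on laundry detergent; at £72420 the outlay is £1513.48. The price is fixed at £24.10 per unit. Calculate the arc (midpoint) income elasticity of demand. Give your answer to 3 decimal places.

0.932

With a constant price, Q₁ = 1429.13/24.10 = 59.300 and Q₂ = 1513.48/24.10 = 62.800 (equivalently, work directly with expenditure since P cancels).
Midpoint %ΔQ = (1513.48 − 1429.13)/1471.31 = 0.05733; midpoint %ΔI = (72420 − 68100)/70260 = 0.06149.
η = 0.05733 / 0.06149 = 0.932.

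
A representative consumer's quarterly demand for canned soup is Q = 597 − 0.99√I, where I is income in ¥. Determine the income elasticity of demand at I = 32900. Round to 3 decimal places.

-0.215

At I = 32900: Q = 417.430.
dQ/dI = -0.99/(2√I) = -0.00272902 at this income.
η = (dQ/dI)·(I/Q) = -0.00272902 × (32900/417.430) = -0.215.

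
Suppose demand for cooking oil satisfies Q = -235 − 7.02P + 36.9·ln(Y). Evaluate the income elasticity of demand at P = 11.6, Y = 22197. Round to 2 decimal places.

0.70

At P = 11.6, Y = 22197: Q = 52.853.
Holding P constant, ∂Q/∂Y = 36.9/Y = 0.00166239.
η_Y = (∂Q/∂Y)·(Y/Q) = 0.00166239 × (22197/52.853) = 0.70.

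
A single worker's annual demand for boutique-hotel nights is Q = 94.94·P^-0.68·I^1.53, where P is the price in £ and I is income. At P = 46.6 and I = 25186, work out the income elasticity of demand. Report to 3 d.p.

1.530

For a multiplicative demand Q = A·P^α·I^β, the income elasticity is β everywhere.
Here β = 1.53, so η = 1.530.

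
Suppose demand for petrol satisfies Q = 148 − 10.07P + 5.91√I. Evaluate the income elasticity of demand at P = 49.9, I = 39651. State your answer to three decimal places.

0.716

At P = 49.9, I = 39651: Q = 822.339.
Holding P constant, ∂Q/∂I = 5.91/(2√I) = 0.0148399.
η_I = (∂Q/∂I)·(I/Q) = 0.0148399 × (39651/822.339) = 0.716.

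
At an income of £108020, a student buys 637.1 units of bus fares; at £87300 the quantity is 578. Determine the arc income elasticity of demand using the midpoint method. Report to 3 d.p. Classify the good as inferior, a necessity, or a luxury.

ΔQ = 578 − 637.1 = -59.1; midpoint Q̄ = (637.1 + 578)/2 = 607.55.
ΔI = 87300 − 108020 = -20720; midpoint Ī = (108020 + 87300)/2 = 97660.
η = (ΔQ/Q̄) ÷ (ΔI/Ī) = (-59.1/607.55) ÷ (-20720/97660) = 0.458.
0 < η < 1 ⇒ necessity.

0.458 (necessity)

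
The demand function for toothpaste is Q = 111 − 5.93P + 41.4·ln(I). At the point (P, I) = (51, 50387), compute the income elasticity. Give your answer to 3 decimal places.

At P = 51, I = 50387: Q = 256.828.
Holding P constant, ∂Q/∂I = 41.4/I = 0.000821641.
η_I = (∂Q/∂I)·(I/Q) = 0.000821641 × (50387/256.828) = 0.161.

0.161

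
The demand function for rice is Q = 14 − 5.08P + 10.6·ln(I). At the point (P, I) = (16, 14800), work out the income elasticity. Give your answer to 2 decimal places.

At P = 16, I = 14800: Q = 34.505.
Holding P constant, ∂Q/∂I = 10.6/I = 0.000716216.
η_I = (∂Q/∂I)·(I/Q) = 0.000716216 × (14800/34.505) = 0.31.

0.31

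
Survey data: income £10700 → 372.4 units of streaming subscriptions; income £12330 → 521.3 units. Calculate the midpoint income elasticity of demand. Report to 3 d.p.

2.354

ΔQ = 521.3 − 372.4 = 148.9; midpoint Q̄ = (372.4 + 521.3)/2 = 446.85.
ΔI = 12330 − 10700 = 1630; midpoint Ī = (10700 + 12330)/2 = 11515.
η = (ΔQ/Q̄) ÷ (ΔI/Ī) = (148.9/446.85) ÷ (1630/11515) = 2.354.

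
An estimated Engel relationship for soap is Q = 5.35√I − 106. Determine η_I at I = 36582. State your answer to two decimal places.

0.56

At I = 36582: Q = 917.264.
dQ/dI = 5.35/(2√I) = 0.0139859 at this income.
η = (dQ/dI)·(I/Q) = 0.0139859 × (36582/917.264) = 0.56.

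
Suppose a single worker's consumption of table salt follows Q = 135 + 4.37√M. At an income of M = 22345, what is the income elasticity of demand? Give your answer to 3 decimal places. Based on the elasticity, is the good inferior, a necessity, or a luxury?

0.414 (necessity)

At M = 22345: Q = 788.238.
dQ/dM = 4.37/(2√M) = 0.0146171 at this income.
η = (dQ/dM)·(M/Q) = 0.0146171 × (22345/788.238) = 0.414.
Since 0 < η < 1, the good is a necessity.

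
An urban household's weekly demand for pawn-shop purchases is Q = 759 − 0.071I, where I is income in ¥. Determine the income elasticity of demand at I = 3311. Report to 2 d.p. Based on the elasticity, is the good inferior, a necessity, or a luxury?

-0.45 (inferior good)

At I = 3311: Q = 523.919.
dQ/dI = −0.071.
η = (dQ/dI)·(I/Q) = -0.071 × (3311/523.919) = -0.45.
Since η < 0, the good is an inferior good.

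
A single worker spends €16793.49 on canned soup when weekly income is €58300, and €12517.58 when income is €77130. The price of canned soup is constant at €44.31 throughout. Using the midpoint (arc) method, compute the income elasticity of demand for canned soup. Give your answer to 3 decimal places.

-1.049

With a constant price, Q₁ = 16793.49/44.31 = 379.000 and Q₂ = 12517.58/44.31 = 282.500 (equivalently, work directly with expenditure since P cancels).
Midpoint %ΔQ = (12517.58 − 16793.49)/14655.54 = -0.29176; midpoint %ΔI = (77130 − 58300)/67715 = 0.27808.
η = -0.29176 / 0.27808 = -1.049.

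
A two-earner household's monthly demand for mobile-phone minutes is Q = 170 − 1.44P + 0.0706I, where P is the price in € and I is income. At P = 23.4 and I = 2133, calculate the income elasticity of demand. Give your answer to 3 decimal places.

0.525

At P = 23.4, I = 2133: Q = 286.894.
Holding P constant, ∂Q/∂I = 0.0706.
η_I = (∂Q/∂I)·(I/Q) = 0.0706 × (2133/286.894) = 0.525.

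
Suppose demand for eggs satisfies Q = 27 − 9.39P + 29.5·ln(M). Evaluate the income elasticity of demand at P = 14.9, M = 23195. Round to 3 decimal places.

At P = 14.9, M = 23195: Q = 183.614.
Holding P constant, ∂Q/∂M = 29.5/M = 0.00127183.
η_M = (∂Q/∂M)·(M/Q) = 0.00127183 × (23195/183.614) = 0.161.

0.161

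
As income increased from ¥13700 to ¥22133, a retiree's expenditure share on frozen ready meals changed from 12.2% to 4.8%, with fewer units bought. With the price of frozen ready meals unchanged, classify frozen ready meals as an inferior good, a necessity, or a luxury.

Quantity demanded falls as income rises, so η < 0.

inferior good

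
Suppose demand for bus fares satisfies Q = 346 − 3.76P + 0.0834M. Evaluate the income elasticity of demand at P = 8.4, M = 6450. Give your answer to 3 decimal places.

0.631

At P = 8.4, M = 6450: Q = 852.346.
Holding P constant, ∂Q/∂M = 0.0834.
η_M = (∂Q/∂M)·(M/Q) = 0.0834 × (6450/852.346) = 0.631.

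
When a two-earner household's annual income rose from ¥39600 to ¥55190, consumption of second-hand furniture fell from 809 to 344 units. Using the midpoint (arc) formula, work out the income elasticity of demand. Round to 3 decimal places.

ΔQ = 344 − 809 = -465; midpoint Q̄ = (809 + 344)/2 = 576.5.
ΔI = 55190 − 39600 = 15590; midpoint Ī = (39600 + 55190)/2 = 47395.
η = (ΔQ/Q̄) ÷ (ΔI/Ī) = (-465/576.5) ÷ (15590/47395) = -2.452.

-2.452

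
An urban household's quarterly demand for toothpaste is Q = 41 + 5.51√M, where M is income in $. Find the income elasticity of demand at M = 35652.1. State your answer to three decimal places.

0.481

At M = 35652.1: Q = 1081.385.
dQ/dM = 5.51/(2√M) = 0.0145908 at this income.
η = (dQ/dM)·(M/Q) = 0.0145908 × (35652.1/1081.385) = 0.481.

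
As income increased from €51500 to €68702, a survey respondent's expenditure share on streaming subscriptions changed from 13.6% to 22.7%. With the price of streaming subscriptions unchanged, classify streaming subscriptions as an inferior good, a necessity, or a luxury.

luxury

The budget share rises as income rises, so η > 1.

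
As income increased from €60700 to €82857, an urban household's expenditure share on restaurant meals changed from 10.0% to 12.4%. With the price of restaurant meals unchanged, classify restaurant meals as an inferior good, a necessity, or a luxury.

luxury

The budget share rises as income rises, so η > 1.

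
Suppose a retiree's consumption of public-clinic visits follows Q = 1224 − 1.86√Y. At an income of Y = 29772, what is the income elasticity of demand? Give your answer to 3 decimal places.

At Y = 29772: Q = 903.065.
dQ/dY = -1.86/(2√Y) = -0.00538988 at this income.
η = (dQ/dY)·(Y/Q) = -0.00538988 × (29772/903.065) = -0.178.

-0.178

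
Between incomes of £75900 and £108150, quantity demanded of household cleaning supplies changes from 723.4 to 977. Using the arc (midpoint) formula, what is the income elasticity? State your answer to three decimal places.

ΔQ = 977 − 723.4 = 253.6; midpoint Q̄ = (723.4 + 977)/2 = 850.2.
ΔI = 108150 − 75900 = 32250; midpoint Ī = (75900 + 108150)/2 = 92025.
η = (ΔQ/Q̄) ÷ (ΔI/Ī) = (253.6/850.2) ÷ (32250/92025) = 0.851.

0.851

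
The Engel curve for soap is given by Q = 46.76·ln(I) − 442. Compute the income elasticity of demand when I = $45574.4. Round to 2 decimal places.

0.78

At I = 45574.4: Q = 59.599.
dQ/dI = 46.76/I = 0.00102601 at this income.
η = (dQ/dI)·(I/Q) = 0.00102601 × (45574.4/59.599) = 0.78.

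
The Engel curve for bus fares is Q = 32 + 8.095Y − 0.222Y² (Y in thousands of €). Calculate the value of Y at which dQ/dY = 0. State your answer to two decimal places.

18.23

dQ/dY = 8.095 − 0.444Y.
The good is inferior where dQ/dY < 0. Setting dQ/dY = 0 gives Y = 8.095 / 0.444 = 18.23.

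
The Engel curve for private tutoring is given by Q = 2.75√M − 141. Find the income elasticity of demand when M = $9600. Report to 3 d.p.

At M = 9600: Q = 128.444.
dQ/dM = 2.75/(2√M) = 0.0140335 at this income.
η = (dQ/dM)·(M/Q) = 0.0140335 × (9600/128.444) = 1.049.

1.049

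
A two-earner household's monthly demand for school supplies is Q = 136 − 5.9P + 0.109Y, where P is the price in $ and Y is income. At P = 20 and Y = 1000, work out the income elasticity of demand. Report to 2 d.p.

At P = 20, Y = 1000: Q = 127.000.
Holding P constant, ∂Q/∂Y = 0.109.
η_Y = (∂Q/∂Y)·(Y/Q) = 0.109 × (1000/127.000) = 0.86.

0.86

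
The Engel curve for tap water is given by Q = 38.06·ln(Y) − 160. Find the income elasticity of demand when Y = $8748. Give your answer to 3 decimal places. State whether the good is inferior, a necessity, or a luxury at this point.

0.205 (necessity)

At Y = 8748: Q = 185.455.
dQ/dY = 38.06/Y = 0.00435071 at this income.
η = (dQ/dY)·(Y/Q) = 0.00435071 × (8748/185.455) = 0.205.
Since 0 < η < 1, the good is a necessity.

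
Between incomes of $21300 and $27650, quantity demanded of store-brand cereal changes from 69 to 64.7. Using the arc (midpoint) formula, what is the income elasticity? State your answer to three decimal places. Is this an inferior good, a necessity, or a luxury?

ΔQ = 64.7 − 69 = -4.3; midpoint Q̄ = (69 + 64.7)/2 = 66.85.
ΔI = 27650 − 21300 = 6350; midpoint Ī = (21300 + 27650)/2 = 24475.
η = (ΔQ/Q̄) ÷ (ΔI/Ī) = (-4.3/66.85) ÷ (6350/24475) = -0.248.
η < 0 ⇒ inferior good.

-0.248 (inferior good)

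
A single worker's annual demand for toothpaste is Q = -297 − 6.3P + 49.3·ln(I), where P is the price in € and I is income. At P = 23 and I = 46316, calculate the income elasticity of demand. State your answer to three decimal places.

At P = 23, I = 46316: Q = 87.742.
Holding P constant, ∂Q/∂I = 49.3/I = 0.00106443.
η_I = (∂Q/∂I)·(I/Q) = 0.00106443 × (46316/87.742) = 0.562.

0.562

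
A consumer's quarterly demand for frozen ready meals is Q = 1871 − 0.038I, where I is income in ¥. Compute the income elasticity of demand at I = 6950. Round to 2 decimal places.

-0.16

At I = 6950: Q = 1606.900.
dQ/dI = −0.038.
η = (dQ/dI)·(I/Q) = -0.038 × (6950/1606.900) = -0.16.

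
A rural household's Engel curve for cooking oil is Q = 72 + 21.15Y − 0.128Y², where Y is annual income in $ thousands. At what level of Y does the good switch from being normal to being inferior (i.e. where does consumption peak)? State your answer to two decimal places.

dQ/dY = 21.15 − 0.256Y.
The good is inferior where dQ/dY < 0. Setting dQ/dY = 0 gives Y = 21.15 / 0.256 = 82.62.

82.62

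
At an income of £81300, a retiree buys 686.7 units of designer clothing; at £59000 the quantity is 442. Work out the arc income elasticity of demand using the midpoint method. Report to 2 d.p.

ΔQ = 442 − 686.7 = -244.7; midpoint Q̄ = (686.7 + 442)/2 = 564.35.
ΔI = 59000 − 81300 = -22300; midpoint Ī = (81300 + 59000)/2 = 70150.
η = (ΔQ/Q̄) ÷ (ΔI/Ī) = (-244.7/564.35) ÷ (-22300/70150) = 1.36.

1.36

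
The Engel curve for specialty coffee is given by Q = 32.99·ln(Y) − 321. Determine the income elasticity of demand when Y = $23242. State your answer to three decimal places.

At Y = 23242: Q = 10.672.
dQ/dY = 32.99/Y = 0.00141941 at this income.
η = (dQ/dY)·(Y/Q) = 0.00141941 × (23242/10.672) = 3.091.

3.091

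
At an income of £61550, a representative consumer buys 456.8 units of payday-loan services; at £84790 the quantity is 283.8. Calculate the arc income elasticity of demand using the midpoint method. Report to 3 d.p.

-1.471

ΔQ = 283.8 − 456.8 = -173; midpoint Q̄ = (456.8 + 283.8)/2 = 370.3.
ΔI = 84790 − 61550 = 23240; midpoint Ī = (61550 + 84790)/2 = 73170.
η = (ΔQ/Q̄) ÷ (ΔI/Ī) = (-173/370.3) ÷ (23240/73170) = -1.471.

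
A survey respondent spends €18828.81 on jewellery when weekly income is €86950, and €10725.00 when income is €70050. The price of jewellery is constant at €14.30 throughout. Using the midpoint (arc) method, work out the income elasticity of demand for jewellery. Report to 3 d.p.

With a constant price, Q₁ = 18828.81/14.30 = 1316.700 and Q₂ = 10725.00/14.30 = 750.000 (equivalently, work directly with expenditure since P cancels).
Midpoint %ΔQ = (10725.00 − 18828.81)/14776.91 = -0.54841; midpoint %ΔI = (70050 − 86950)/78500 = -0.21529.
η = -0.54841 / -0.21529 = 2.547.

2.547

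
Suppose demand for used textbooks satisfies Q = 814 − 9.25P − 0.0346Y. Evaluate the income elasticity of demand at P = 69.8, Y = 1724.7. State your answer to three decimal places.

At P = 69.8, Y = 1724.7: Q = 108.675.
Holding P constant, ∂Q/∂Y = −0.0346.
η_Y = (∂Q/∂Y)·(Y/Q) = -0.0346 × (1724.7/108.675) = -0.549.

-0.549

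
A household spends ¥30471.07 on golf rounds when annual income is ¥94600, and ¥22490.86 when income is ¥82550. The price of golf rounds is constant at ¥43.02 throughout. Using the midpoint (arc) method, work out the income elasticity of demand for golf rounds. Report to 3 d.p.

2.215

With a constant price, Q₁ = 30471.07/43.02 = 708.300 and Q₂ = 22490.86/43.02 = 522.800 (equivalently, work directly with expenditure since P cancels).
Midpoint %ΔQ = (22490.86 − 30471.07)/26480.97 = -0.30136; midpoint %ΔI = (82550 − 94600)/88575 = -0.13604.
η = -0.30136 / -0.13604 = 2.215.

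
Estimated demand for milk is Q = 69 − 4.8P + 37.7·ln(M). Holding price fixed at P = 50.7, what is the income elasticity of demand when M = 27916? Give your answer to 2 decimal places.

At P = 50.7, M = 27916: Q = 211.573.
Holding P constant, ∂Q/∂M = 37.7/M = 0.00135048.
η_M = (∂Q/∂M)·(M/Q) = 0.00135048 × (27916/211.573) = 0.18.

0.18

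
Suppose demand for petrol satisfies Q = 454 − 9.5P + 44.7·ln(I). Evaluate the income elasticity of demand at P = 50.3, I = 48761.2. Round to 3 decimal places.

At P = 50.3, I = 48761.2: Q = 458.673.
Holding P constant, ∂Q/∂I = 44.7/I = 0.000916712.
η_I = (∂Q/∂I)·(I/Q) = 0.000916712 × (48761.2/458.673) = 0.097.

0.097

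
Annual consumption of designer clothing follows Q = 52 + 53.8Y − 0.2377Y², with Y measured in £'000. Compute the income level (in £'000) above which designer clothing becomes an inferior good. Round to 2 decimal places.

dQ/dY = 53.8 − 0.4754Y.
The good is inferior where dQ/dY < 0. Setting dQ/dY = 0 gives Y = 53.8 / 0.4754 = 113.17.

113.17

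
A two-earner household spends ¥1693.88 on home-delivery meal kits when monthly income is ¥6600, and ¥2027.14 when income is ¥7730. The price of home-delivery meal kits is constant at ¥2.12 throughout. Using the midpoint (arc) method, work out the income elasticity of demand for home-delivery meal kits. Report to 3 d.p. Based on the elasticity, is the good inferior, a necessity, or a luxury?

1.136 (luxury)

With a constant price, Q₁ = 1693.88/2.12 = 799.000 and Q₂ = 2027.14/2.12 = 956.198 (equivalently, work directly with expenditure since P cancels).
Midpoint %ΔQ = (2027.14 − 1693.88)/1860.51 = 0.17912; midpoint %ΔI = (7730 − 6600)/7165 = 0.15771.
η = 0.17912 / 0.15771 = 1.136.
η > 1 ⇒ luxury.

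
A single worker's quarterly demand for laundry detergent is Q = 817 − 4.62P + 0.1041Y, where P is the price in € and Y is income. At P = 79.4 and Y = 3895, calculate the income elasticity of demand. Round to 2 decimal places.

At P = 79.4, Y = 3895: Q = 855.642.
Holding P constant, ∂Q/∂Y = 0.1041.
η_Y = (∂Q/∂Y)·(Y/Q) = 0.1041 × (3895/855.642) = 0.47.

0.47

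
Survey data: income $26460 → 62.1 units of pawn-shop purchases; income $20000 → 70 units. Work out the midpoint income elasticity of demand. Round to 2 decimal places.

-0.43

ΔQ = 70 − 62.1 = 7.9; midpoint Q̄ = (62.1 + 70)/2 = 66.05.
ΔI = 20000 − 26460 = -6460; midpoint Ī = (26460 + 20000)/2 = 23230.
η = (ΔQ/Q̄) ÷ (ΔI/Ī) = (7.9/66.05) ÷ (-6460/23230) = -0.43.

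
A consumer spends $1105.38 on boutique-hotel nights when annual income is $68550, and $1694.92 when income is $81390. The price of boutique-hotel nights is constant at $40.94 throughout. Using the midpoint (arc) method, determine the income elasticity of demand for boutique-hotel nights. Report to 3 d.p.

With a constant price, Q₁ = 1105.38/40.94 = 27.000 and Q₂ = 1694.92/40.94 = 41.400 (equivalently, work directly with expenditure since P cancels).
Midpoint %ΔQ = (1694.92 − 1105.38)/1400.15 = 0.42105; midpoint %ΔI = (81390 − 68550)/74970 = 0.17127.
η = 0.42105 / 0.17127 = 2.458.

2.458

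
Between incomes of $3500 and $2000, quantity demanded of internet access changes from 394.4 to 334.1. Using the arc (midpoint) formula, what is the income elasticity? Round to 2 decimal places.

ΔQ = 334.1 − 394.4 = -60.3; midpoint Q̄ = (394.4 + 334.1)/2 = 364.25.
ΔI = 2000 − 3500 = -1500; midpoint Ī = (3500 + 2000)/2 = 2750.
η = (ΔQ/Q̄) ÷ (ΔI/Ī) = (-60.3/364.25) ÷ (-1500/2750) = 0.30.

0.30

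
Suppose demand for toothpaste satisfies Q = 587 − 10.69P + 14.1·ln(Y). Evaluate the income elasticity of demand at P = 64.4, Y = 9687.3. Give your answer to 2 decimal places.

0.50

At P = 64.4, Y = 9687.3: Q = 27.982.
Holding P constant, ∂Q/∂Y = 14.1/Y = 0.00145551.
η_Y = (∂Q/∂Y)·(Y/Q) = 0.00145551 × (9687.3/27.982) = 0.50.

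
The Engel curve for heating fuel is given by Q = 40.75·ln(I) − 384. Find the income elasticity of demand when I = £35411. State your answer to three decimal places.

At I = 35411: Q = 42.847.
dQ/dI = 40.75/I = 0.00115077 at this income.
η = (dQ/dI)·(I/Q) = 0.00115077 × (35411/42.847) = 0.951.

0.951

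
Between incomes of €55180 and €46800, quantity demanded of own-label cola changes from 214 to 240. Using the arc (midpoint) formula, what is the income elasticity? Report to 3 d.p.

-0.697

ΔQ = 240 − 214 = 26; midpoint Q̄ = (214 + 240)/2 = 227.
ΔI = 46800 − 55180 = -8380; midpoint Ī = (55180 + 46800)/2 = 50990.
η = (ΔQ/Q̄) ÷ (ΔI/Ī) = (26/227) ÷ (-8380/50990) = -0.697.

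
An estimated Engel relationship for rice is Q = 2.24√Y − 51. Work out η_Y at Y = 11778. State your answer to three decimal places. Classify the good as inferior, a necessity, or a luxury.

0.633 (necessity)

At Y = 11778: Q = 192.099.
dQ/dY = 2.24/(2√Y) = 0.0103201 at this income.
η = (dQ/dY)·(Y/Q) = 0.0103201 × (11778/192.099) = 0.633.
Since 0 < η < 1, the good is a necessity.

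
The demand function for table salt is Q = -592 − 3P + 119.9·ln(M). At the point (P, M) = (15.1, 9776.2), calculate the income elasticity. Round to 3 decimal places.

0.258

At P = 15.1, M = 9776.2: Q = 464.306.
Holding P constant, ∂Q/∂M = 119.9/M = 0.0122645.
η_M = (∂Q/∂M)·(M/Q) = 0.0122645 × (9776.2/464.306) = 0.258.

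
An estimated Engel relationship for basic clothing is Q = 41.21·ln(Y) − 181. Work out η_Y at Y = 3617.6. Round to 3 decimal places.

0.263

At Y = 3617.6: Q = 156.657.
dQ/dY = 41.21/Y = 0.0113915 at this income.
η = (dQ/dY)·(Y/Q) = 0.0113915 × (3617.6/156.657) = 0.263.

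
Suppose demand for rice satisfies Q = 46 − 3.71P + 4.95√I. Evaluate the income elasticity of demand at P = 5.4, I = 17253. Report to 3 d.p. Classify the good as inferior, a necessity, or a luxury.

0.481 (necessity)

At P = 5.4, I = 17253: Q = 676.152.
Holding P constant, ∂Q/∂I = 4.95/(2√I) = 0.0188427.
η_I = (∂Q/∂I)·(I/Q) = 0.0188427 × (17253/676.152) = 0.481.
Since 0 < η < 1, this is a necessity.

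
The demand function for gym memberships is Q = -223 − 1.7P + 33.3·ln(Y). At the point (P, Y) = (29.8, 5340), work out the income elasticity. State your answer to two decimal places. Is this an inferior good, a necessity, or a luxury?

At P = 29.8, Y = 5340: Q = 12.153.
Holding P constant, ∂Q/∂Y = 33.3/Y = 0.00623596.
η_Y = (∂Q/∂Y)·(Y/Q) = 0.00623596 × (5340/12.153) = 2.74.
Since η > 1, this is a luxury.

2.74 (luxury)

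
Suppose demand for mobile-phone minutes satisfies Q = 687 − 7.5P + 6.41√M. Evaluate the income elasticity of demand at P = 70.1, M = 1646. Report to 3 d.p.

At P = 70.1, M = 1646: Q = 421.310.
Holding P constant, ∂Q/∂M = 6.41/(2√M) = 0.0789975.
η_M = (∂Q/∂M)·(M/Q) = 0.0789975 × (1646/421.310) = 0.309.

0.309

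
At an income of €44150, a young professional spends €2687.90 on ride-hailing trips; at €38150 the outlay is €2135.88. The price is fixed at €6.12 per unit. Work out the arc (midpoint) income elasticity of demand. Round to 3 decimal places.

1.570

With a constant price, Q₁ = 2687.90/6.12 = 439.199 and Q₂ = 2135.88/6.12 = 349.000 (equivalently, work directly with expenditure since P cancels).
Midpoint %ΔQ = (2135.88 − 2687.90)/2411.89 = -0.22887; midpoint %ΔI = (38150 − 44150)/41150 = -0.14581.
η = -0.22887 / -0.14581 = 1.570.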